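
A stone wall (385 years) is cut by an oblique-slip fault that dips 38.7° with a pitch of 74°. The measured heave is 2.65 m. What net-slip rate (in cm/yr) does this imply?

dip-slip = heave / cos(dip) = 2.65 / cos(38.7°) = 3.396 m
net slip = dip-slip / sin(rake) = 3.396 / sin(74°) = 3.532 m
rate = 3.532 m / 385 years = 0.00918 m/yr = 0.918 cm/yr

0.918 cm/yr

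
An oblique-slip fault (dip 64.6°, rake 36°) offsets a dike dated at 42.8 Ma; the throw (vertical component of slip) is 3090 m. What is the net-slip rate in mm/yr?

0.136 mm/yr

dip-slip = throw / sin(dip) = 3090 / sin(64.6°) = 3421 m
net slip = dip-slip / sin(rake) = 3421 / sin(36°) = 5820 m
rate = 5820 m / 42.8 Ma = 0.000136 m/yr = 0.136 mm/yr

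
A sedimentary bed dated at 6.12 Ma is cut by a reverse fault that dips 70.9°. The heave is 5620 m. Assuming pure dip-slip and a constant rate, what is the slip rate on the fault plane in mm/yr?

dip-slip = heave / cos(dip) = 5620 m / cos(70.9°) = 17180 m
rate = 17180 m / 6.12 Ma = 0.00281 m/yr = 2.81 mm/yr

2.81 mm/yr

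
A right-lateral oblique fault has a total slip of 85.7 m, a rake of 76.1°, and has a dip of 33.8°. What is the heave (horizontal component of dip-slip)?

69.1 m

dip-slip = net slip × sin(rake) = 85.7 m × sin(76.1°) = 83.19 m
heave = dip-slip × cos(dip) = 83.19 × cos(33.8°) = 69.1 m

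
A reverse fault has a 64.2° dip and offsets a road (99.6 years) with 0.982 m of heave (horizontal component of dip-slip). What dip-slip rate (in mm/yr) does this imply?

dip-slip = heave / cos(dip) = 0.982 m / cos(64.2°) = 2.256 m
rate = 2.256 m / 99.6 years = 0.0227 m/yr = 22.7 mm/yr

22.7 mm/yr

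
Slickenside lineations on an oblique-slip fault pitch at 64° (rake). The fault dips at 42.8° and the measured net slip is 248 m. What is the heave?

dip-slip = net slip × sin(rake) = 248 m × sin(64°) = 222.9 m
heave = dip-slip × cos(dip) = 222.9 × cos(42.8°) = 164 m

164 m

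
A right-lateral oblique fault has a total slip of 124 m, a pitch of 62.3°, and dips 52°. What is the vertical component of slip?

86.5 m

dip-slip = net slip × sin(rake) = 124 m × sin(62.3°) = 109.8 m
throw = dip-slip × sin(dip) = 109.8 × sin(52°) = 86.5 m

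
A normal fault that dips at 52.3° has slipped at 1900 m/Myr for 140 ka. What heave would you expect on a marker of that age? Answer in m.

163 m

dip-slip = rate × time = 1900 m/Myr × 140 ka = 266 m
heave = dip-slip × cos(dip) = 266 × cos(52.3°) = 163 m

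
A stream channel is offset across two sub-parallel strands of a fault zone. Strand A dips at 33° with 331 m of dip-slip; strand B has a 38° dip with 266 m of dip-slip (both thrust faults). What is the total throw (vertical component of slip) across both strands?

344 m

throw_A = 331 × sin(33°) = 180.3 m
throw_B = 266 × sin(38°) = 163.8 m
total = 180.3 + 163.8 = 344 m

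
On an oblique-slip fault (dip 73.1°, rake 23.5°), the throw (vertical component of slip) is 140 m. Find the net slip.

367 m

dip-slip = throw / sin(dip) = 140 / sin(73.1°) = 146.3 m
net slip = dip-slip / sin(rake) = 146.3 / sin(23.5°) = 367 m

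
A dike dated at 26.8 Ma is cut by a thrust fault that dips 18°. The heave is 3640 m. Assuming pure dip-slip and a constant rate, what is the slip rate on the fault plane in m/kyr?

dip-slip = heave / cos(dip) = 3640 m / cos(18°) = 3827 m
rate = 3827 m / 26.8 Ma = 0.000143 m/yr = 0.143 m/kyr

0.143 m/kyr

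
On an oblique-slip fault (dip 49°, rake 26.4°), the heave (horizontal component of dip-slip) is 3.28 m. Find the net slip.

11.2 m

dip-slip = heave / cos(dip) = 3.28 / cos(49°) = 5 m
net slip = dip-slip / sin(rake) = 5 / sin(26.4°) = 11.2 m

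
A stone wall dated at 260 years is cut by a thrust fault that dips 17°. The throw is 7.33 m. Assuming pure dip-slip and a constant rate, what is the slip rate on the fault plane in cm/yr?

dip-slip = throw / sin(dip) = 7.33 m / sin(17°) = 25.07 m
rate = 25.07 m / 260 years = 0.0964 m/yr = 9.64 cm/yr

9.64 cm/yr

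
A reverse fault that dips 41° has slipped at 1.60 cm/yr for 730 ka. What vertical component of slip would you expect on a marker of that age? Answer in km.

7.66 km

dip-slip = rate × time = 1.60 cm/yr × 730 ka = 11680 m
throw = dip-slip × sin(dip) = 11680 × sin(41°) = 7660 m = 7.66 km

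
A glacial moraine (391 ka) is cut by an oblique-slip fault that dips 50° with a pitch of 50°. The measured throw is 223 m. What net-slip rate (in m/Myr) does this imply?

dip-slip = throw / sin(dip) = 223 / sin(50°) = 291.1 m
net slip = dip-slip / sin(rake) = 291.1 / sin(50°) = 380 m
rate = 380 m / 391 ka = 0.000972 m/yr = 972 m/Myr

972 m/Myr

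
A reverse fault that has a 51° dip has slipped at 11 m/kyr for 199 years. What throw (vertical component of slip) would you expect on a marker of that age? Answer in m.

1.70 m

dip-slip = rate × time = 11 m/kyr × 199 years = 2.189 m
throw = dip-slip × sin(dip) = 2.189 × sin(51°) = 1.70 m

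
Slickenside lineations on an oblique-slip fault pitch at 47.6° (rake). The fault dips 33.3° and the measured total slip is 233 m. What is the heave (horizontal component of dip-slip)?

dip-slip = net slip × sin(rake) = 233 m × sin(47.6°) = 172.1 m
heave = dip-slip × cos(dip) = 172.1 × cos(33.3°) = 144 m

144 m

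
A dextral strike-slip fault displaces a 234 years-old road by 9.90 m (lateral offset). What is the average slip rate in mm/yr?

42.3 mm/yr

rate = 9.90 m / 234 years = 0.0423 m/yr = 42.3 mm/yr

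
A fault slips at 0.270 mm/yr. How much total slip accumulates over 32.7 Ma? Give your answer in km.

slip = rate × time = 0.270 mm/yr × 32.7 Ma = 8830 m = 8.83 km

8.83 km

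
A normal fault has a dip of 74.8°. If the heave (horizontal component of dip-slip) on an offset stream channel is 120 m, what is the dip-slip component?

dip-slip = heave / cos(dip) = 120 / cos(74.8°) = 458 m

458 m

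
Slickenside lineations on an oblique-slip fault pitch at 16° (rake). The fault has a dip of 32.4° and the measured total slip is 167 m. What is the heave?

dip-slip = net slip × sin(rake) = 167 m × sin(16°) = 46.03 m
heave = dip-slip × cos(dip) = 46.03 × cos(32.4°) = 38.9 m

38.9 m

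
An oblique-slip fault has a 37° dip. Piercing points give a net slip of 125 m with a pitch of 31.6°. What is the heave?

dip-slip = net slip × sin(rake) = 125 m × sin(31.6°) = 65.50 m
heave = dip-slip × cos(dip) = 65.50 × cos(37°) = 52.3 m

52.3 m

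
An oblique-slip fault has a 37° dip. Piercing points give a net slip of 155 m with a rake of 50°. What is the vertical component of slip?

71.5 m

dip-slip = net slip × sin(rake) = 155 m × sin(50°) = 118.7 m
throw = dip-slip × sin(dip) = 118.7 × sin(37°) = 71.5 m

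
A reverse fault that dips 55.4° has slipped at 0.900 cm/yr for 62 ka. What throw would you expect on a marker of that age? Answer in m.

459 m

dip-slip = rate × time = 0.900 cm/yr × 62 ka = 558 m
throw = dip-slip × sin(dip) = 558 × sin(55.4°) = 459 m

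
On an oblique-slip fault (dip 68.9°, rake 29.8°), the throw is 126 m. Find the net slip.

dip-slip = throw / sin(dip) = 126 / sin(68.9°) = 135.1 m
net slip = dip-slip / sin(rake) = 135.1 / sin(29.8°) = 272 m

272 m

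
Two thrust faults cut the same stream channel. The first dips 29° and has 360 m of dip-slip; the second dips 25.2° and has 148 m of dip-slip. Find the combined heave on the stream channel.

449 m

heave_A = 360 × cos(29°) = 314.9 m
heave_B = 148 × cos(25.2°) = 133.9 m
total = 314.9 + 133.9 = 449 m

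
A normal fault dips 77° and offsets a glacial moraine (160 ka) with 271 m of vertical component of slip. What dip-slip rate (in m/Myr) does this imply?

dip-slip = throw / sin(dip) = 271 m / sin(77°) = 278.1 m
rate = 278.1 m / 160 ka = 0.00174 m/yr = 1740 m/Myr

1740 m/Myr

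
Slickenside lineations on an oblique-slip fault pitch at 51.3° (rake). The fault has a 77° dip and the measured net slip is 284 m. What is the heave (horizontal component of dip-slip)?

dip-slip = net slip × sin(rake) = 284 m × sin(51.3°) = 221.6 m
heave = dip-slip × cos(dip) = 221.6 × cos(77°) = 49.9 m

49.9 m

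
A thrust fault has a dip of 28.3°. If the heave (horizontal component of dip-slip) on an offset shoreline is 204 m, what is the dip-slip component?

232 m

dip-slip = heave / cos(dip) = 204 / cos(28.3°) = 232 m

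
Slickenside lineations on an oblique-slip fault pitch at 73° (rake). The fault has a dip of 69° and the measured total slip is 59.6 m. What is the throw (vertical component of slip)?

53.2 m

dip-slip = net slip × sin(rake) = 59.6 m × sin(73°) = 57 m
throw = dip-slip × sin(dip) = 57 × sin(69°) = 53.2 m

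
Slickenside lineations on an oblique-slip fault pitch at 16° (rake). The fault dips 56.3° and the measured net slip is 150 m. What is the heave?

dip-slip = net slip × sin(rake) = 150 m × sin(16°) = 41.35 m
heave = dip-slip × cos(dip) = 41.35 × cos(56.3°) = 22.9 m

22.9 m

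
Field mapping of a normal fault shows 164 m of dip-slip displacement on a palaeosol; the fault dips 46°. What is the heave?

114 m

heave = dip-slip × cos(dip) = 164 m × cos(46°) = 114 m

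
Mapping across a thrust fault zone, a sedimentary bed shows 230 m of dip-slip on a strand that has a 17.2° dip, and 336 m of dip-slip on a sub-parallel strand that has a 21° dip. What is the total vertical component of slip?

188 m

throw_A = 230 × sin(17.2°) = 68.01 m
throw_B = 336 × sin(21°) = 120.4 m
total = 68.01 + 120.4 = 188 m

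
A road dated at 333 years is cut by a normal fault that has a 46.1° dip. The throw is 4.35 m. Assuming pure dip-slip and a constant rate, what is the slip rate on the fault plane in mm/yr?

dip-slip = throw / sin(dip) = 4.35 m / sin(46.1°) = 6.037 m
rate = 6.037 m / 333 years = 0.0181 m/yr = 18.1 mm/yr

18.1 mm/yr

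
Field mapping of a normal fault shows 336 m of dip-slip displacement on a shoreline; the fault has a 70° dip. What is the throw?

throw = dip-slip × sin(dip) = 336 m × sin(70°) = 316 m

316 m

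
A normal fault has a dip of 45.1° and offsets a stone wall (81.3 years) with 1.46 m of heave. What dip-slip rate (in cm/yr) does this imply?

dip-slip = heave / cos(dip) = 1.46 m / cos(45.1°) = 2.068 m
rate = 2.068 m / 81.3 years = 0.0254 m/yr = 2.54 cm/yr

2.54 cm/yr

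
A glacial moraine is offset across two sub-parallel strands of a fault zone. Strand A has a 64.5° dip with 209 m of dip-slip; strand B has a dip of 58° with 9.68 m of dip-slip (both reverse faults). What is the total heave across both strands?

95.1 m

heave_A = 209 × cos(64.5°) = 89.98 m
heave_B = 9.68 × cos(58°) = 5.130 m
total = 89.98 + 5.130 = 95.1 m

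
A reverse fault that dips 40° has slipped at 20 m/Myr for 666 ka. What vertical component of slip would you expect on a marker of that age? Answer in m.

8.56 m

dip-slip = rate × time = 20 m/Myr × 666 ka = 13.32 m
throw = dip-slip × sin(dip) = 13.32 × sin(40°) = 8.56 m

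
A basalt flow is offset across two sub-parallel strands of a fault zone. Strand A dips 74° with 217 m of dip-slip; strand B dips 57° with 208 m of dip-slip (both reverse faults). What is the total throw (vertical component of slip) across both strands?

throw_A = 217 × sin(74°) = 208.6 m
throw_B = 208 × sin(57°) = 174.4 m
total = 208.6 + 174.4 = 383 m

383 m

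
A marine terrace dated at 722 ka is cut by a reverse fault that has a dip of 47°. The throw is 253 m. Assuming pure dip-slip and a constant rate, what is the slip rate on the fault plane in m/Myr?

dip-slip = throw / sin(dip) = 253 m / sin(47°) = 345.9 m
rate = 345.9 m / 722 ka = 0.000479 m/yr = 479 m/Myr

479 m/Myr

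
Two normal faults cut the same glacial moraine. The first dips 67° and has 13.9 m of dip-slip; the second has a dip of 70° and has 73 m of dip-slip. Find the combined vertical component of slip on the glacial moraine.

throw_A = 13.9 × sin(67°) = 12.80 m
throw_B = 73 × sin(70°) = 68.60 m
total = 12.80 + 68.60 = 81.4 m

81.4 m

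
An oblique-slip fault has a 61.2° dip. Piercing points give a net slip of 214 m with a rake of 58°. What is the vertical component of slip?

dip-slip = net slip × sin(rake) = 214 m × sin(58°) = 181.5 m
throw = dip-slip × sin(dip) = 181.5 × sin(61.2°) = 159 m

159 m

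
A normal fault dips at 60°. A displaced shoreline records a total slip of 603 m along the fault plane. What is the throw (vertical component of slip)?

522 m

throw = dip-slip × sin(dip) = 603 m × sin(60°) = 522 m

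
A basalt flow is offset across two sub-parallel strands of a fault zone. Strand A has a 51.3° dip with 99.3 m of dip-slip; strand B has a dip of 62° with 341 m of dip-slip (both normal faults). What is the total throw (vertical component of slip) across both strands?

379 m

throw_A = 99.3 × sin(51.3°) = 77.50 m
throw_B = 341 × sin(62°) = 301.1 m
total = 77.50 + 301.1 = 379 m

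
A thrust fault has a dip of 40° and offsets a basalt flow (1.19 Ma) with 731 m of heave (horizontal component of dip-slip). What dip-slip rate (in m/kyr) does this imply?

0.802 m/kyr

dip-slip = heave / cos(dip) = 731 m / cos(40°) = 954.3 m
rate = 954.3 m / 1.19 Ma = 0.000802 m/yr = 0.802 m/kyr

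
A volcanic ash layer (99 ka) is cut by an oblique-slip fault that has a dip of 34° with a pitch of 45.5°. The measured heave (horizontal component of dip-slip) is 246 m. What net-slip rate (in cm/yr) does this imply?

0.420 cm/yr

dip-slip = heave / cos(dip) = 246 / cos(34°) = 296.7 m
net slip = dip-slip / sin(rake) = 296.7 / sin(45.5°) = 416 m
rate = 416 m / 99 ka = 0.00420 m/yr = 0.420 cm/yr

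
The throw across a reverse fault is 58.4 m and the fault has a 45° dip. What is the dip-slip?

dip-slip = throw / sin(dip) = 58.4 / sin(45°) = 82.6 m

82.6 m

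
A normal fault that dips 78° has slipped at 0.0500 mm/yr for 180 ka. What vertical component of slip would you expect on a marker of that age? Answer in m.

8.80 m

dip-slip = rate × time = 0.0500 mm/yr × 180 ka = 9 m
throw = dip-slip × sin(dip) = 9 × sin(78°) = 8.80 m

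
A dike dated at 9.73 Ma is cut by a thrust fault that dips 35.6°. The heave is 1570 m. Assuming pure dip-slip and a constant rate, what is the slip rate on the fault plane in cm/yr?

0.0198 cm/yr

dip-slip = heave / cos(dip) = 1570 m / cos(35.6°) = 1931 m
rate = 1931 m / 9.73 Ma = 0.000198 m/yr = 0.0198 cm/yr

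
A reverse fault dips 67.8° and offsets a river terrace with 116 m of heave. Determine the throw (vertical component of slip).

throw = heave × tan(dip) = 116 × tan(67.8°) = 284 m

284 m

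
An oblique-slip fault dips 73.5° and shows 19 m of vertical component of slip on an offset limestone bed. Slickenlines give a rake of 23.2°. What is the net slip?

50.3 m

dip-slip = throw / sin(dip) = 19 / sin(73.5°) = 19.82 m
net slip = dip-slip / sin(rake) = 19.82 / sin(23.2°) = 50.3 m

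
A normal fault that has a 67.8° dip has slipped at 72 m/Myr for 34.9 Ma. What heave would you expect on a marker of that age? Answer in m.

dip-slip = rate × time = 72 m/Myr × 34.9 Ma = 2513 m
heave = dip-slip × cos(dip) = 2513 × cos(67.8°) = 949 m

949 m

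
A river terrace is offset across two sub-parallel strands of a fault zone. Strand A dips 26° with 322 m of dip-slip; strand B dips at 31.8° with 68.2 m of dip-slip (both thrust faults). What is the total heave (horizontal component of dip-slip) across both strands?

heave_A = 322 × cos(26°) = 289.4 m
heave_B = 68.2 × cos(31.8°) = 57.96 m
total = 289.4 + 57.96 = 347 m

347 m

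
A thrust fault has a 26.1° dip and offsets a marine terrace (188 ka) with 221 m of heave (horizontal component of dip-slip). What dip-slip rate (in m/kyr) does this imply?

dip-slip = heave / cos(dip) = 221 m / cos(26.1°) = 246.1 m
rate = 246.1 m / 188 ka = 0.00131 m/yr = 1.31 m/kyr

1.31 m/kyr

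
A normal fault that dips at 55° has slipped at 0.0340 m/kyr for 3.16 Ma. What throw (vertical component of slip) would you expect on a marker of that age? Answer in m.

88 m

dip-slip = rate × time = 0.0340 m/kyr × 3.16 Ma = 107.4 m
throw = dip-slip × sin(dip) = 107.4 × sin(55°) = 88 m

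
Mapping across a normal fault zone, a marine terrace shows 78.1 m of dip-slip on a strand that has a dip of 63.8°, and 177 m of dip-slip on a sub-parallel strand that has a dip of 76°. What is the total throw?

242 m

throw_A = 78.1 × sin(63.8°) = 70.08 m
throw_B = 177 × sin(76°) = 171.7 m
total = 70.08 + 171.7 = 242 m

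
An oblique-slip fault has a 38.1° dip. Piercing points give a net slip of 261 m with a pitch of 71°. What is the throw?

dip-slip = net slip × sin(rake) = 261 m × sin(71°) = 246.8 m
throw = dip-slip × sin(dip) = 246.8 × sin(38.1°) = 152 m

152 m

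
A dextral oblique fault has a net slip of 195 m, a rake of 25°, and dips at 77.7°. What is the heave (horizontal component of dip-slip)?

17.6 m

dip-slip = net slip × sin(rake) = 195 m × sin(25°) = 82.41 m
heave = dip-slip × cos(dip) = 82.41 × cos(77.7°) = 17.6 m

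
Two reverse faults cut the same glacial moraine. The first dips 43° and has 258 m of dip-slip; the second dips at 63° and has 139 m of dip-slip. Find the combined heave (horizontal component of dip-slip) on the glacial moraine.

252 m

heave_A = 258 × cos(43°) = 188.7 m
heave_B = 139 × cos(63°) = 63.10 m
total = 188.7 + 63.10 = 252 m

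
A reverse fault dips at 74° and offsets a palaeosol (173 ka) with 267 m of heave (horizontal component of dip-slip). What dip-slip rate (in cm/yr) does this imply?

0.560 cm/yr

dip-slip = heave / cos(dip) = 267 m / cos(74°) = 968.7 m
rate = 968.7 m / 173 ka = 0.00560 m/yr = 0.560 cm/yr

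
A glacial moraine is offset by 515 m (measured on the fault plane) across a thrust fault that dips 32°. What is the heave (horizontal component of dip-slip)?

437 m

heave = dip-slip × cos(dip) = 515 m × cos(32°) = 437 m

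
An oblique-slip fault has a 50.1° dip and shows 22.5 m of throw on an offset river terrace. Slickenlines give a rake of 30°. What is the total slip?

dip-slip = throw / sin(dip) = 22.5 / sin(50.1°) = 29.33 m
net slip = dip-slip / sin(rake) = 29.33 / sin(30°) = 58.7 m

58.7 m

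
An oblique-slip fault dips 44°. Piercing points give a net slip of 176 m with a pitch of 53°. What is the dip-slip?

dip-slip = net slip × sin(rake) = 176 m × sin(53°) = 141 m

141 m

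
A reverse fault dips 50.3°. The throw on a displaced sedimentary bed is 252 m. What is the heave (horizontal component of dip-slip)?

209 m

heave = throw / tan(dip) = 252 / tan(50.3°) = 209 m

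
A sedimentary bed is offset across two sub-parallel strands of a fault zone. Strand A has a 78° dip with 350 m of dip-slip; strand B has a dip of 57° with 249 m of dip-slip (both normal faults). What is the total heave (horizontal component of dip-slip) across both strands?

heave_A = 350 × cos(78°) = 72.77 m
heave_B = 249 × cos(57°) = 135.6 m
total = 72.77 + 135.6 = 208 m

208 m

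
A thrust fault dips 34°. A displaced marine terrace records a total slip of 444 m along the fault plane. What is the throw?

throw = dip-slip × sin(dip) = 444 m × sin(34°) = 248 m

248 m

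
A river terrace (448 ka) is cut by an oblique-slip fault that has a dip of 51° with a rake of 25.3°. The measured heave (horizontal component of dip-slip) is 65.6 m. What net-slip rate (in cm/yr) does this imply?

0.0544 cm/yr

dip-slip = heave / cos(dip) = 65.6 / cos(51°) = 104.2 m
net slip = dip-slip / sin(rake) = 104.2 / sin(25.3°) = 243.9 m
rate = 243.9 m / 448 ka = 0.000544 m/yr = 0.0544 cm/yr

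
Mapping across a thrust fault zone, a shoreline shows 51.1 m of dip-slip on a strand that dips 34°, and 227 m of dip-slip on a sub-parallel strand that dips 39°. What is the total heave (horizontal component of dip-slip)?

219 m

heave_A = 51.1 × cos(34°) = 42.36 m
heave_B = 227 × cos(39°) = 176.4 m
total = 42.36 + 176.4 = 219 m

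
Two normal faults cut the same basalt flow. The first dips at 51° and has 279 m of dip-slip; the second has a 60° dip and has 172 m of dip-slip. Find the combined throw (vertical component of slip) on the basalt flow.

366 m

throw_A = 279 × sin(51°) = 216.8 m
throw_B = 172 × sin(60°) = 149 m
total = 216.8 + 149 = 366 m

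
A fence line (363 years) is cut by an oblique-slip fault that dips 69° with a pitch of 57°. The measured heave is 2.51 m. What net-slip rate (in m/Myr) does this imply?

dip-slip = heave / cos(dip) = 2.51 / cos(69°) = 7.004 m
net slip = dip-slip / sin(rake) = 7.004 / sin(57°) = 8.351 m
rate = 8.351 m / 363 years = 0.0230 m/yr = 23000 m/Myr

23000 m/Myr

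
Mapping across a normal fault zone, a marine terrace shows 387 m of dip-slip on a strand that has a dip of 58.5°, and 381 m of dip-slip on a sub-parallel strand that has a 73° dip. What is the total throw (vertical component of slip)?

694 m

throw_A = 387 × sin(58.5°) = 330 m
throw_B = 381 × sin(73°) = 364.4 m
total = 330 + 364.4 = 694 m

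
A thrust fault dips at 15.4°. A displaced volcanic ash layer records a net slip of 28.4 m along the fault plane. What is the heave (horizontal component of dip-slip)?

27.4 m

heave = dip-slip × cos(dip) = 28.4 m × cos(15.4°) = 27.4 m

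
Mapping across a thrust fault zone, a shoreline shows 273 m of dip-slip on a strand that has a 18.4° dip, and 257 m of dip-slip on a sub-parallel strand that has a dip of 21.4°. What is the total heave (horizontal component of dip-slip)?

498 m

heave_A = 273 × cos(18.4°) = 259 m
heave_B = 257 × cos(21.4°) = 239.3 m
total = 259 + 239.3 = 498 m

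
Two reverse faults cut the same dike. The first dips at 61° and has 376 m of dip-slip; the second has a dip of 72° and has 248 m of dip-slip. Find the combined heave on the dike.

heave_A = 376 × cos(61°) = 182.3 m
heave_B = 248 × cos(72°) = 76.64 m
total = 182.3 + 76.64 = 259 m

259 m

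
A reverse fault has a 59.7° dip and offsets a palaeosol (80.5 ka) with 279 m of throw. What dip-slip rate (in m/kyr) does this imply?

4.01 m/kyr

dip-slip = throw / sin(dip) = 279 m / sin(59.7°) = 323.1 m
rate = 323.1 m / 80.5 ka = 0.00401 m/yr = 4.01 m/kyr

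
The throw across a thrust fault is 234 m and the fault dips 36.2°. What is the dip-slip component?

396 m

dip-slip = throw / sin(dip) = 234 / sin(36.2°) = 396 m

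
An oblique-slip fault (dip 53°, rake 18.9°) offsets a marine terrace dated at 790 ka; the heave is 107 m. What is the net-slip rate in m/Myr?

695 m/Myr

dip-slip = heave / cos(dip) = 107 / cos(53°) = 177.8 m
net slip = dip-slip / sin(rake) = 177.8 / sin(18.9°) = 548.9 m
rate = 548.9 m / 790 ka = 0.000695 m/yr = 695 m/Myr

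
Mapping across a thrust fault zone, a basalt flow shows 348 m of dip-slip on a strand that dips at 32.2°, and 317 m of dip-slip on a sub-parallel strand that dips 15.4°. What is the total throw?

270 m

throw_A = 348 × sin(32.2°) = 185.4 m
throw_B = 317 × sin(15.4°) = 84.18 m
total = 185.4 + 84.18 = 270 m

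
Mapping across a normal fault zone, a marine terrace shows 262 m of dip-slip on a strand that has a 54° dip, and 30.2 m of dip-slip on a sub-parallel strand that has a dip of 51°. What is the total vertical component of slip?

235 m

throw_A = 262 × sin(54°) = 212 m
throw_B = 30.2 × sin(51°) = 23.47 m
total = 212 + 23.47 = 235 m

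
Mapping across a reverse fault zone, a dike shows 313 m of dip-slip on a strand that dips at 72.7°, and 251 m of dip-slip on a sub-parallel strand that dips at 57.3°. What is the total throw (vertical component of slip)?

throw_A = 313 × sin(72.7°) = 298.8 m
throw_B = 251 × sin(57.3°) = 211.2 m
total = 298.8 + 211.2 = 510 m

510 m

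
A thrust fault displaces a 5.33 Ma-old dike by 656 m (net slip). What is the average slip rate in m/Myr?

123 m/Myr

rate = 656 m / 5.33 Ma = 0.000123 m/yr = 123 m/Myr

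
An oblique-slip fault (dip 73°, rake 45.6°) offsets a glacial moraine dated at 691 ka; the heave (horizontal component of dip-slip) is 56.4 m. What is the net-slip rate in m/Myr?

391 m/Myr

dip-slip = heave / cos(dip) = 56.4 / cos(73°) = 192.9 m
net slip = dip-slip / sin(rake) = 192.9 / sin(45.6°) = 270 m
rate = 270 m / 691 ka = 0.000391 m/yr = 391 m/Myr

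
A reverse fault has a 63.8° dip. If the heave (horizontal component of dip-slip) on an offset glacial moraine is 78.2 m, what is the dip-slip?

dip-slip = heave / cos(dip) = 78.2 / cos(63.8°) = 177 m

177 m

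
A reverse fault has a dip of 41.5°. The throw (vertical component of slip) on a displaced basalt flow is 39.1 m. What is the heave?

44.2 m

heave = throw / tan(dip) = 39.1 / tan(41.5°) = 44.2 m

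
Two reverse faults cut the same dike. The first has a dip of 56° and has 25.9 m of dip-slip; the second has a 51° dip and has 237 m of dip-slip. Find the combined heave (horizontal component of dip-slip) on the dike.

heave_A = 25.9 × cos(56°) = 14.48 m
heave_B = 237 × cos(51°) = 149.1 m
total = 14.48 + 149.1 = 164 m

164 m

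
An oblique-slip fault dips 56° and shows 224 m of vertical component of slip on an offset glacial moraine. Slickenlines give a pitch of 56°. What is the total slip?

dip-slip = throw / sin(dip) = 224 / sin(56°) = 270.2 m
net slip = dip-slip / sin(rake) = 270.2 / sin(56°) = 326 m

326 m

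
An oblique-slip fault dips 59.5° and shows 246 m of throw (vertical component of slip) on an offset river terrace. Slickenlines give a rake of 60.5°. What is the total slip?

dip-slip = throw / sin(dip) = 246 / sin(59.5°) = 285.5 m
net slip = dip-slip / sin(rake) = 285.5 / sin(60.5°) = 328 m

328 m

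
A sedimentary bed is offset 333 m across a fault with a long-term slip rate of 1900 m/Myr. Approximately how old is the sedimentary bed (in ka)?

175 ka

age = offset / rate = 333 m / (1900 m/Myr) = 175000 yr = 175 ka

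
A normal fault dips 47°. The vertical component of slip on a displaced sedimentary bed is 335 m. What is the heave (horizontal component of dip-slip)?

312 m

heave = throw / tan(dip) = 335 / tan(47°) = 312 m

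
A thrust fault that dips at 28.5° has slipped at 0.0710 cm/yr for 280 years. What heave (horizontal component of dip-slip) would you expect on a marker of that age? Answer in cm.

dip-slip = rate × time = 0.0710 cm/yr × 280 years = 0.1988 m
heave = dip-slip × cos(dip) = 0.1988 × cos(28.5°) = 0.175 m = 17.5 cm

17.5 cm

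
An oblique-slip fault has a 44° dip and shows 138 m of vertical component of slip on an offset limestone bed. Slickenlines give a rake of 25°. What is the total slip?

470 m

dip-slip = throw / sin(dip) = 138 / sin(44°) = 198.7 m
net slip = dip-slip / sin(rake) = 198.7 / sin(25°) = 470 m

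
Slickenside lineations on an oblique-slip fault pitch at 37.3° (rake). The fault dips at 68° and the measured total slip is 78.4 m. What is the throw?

44.1 m

dip-slip = net slip × sin(rake) = 78.4 m × sin(37.3°) = 47.51 m
throw = dip-slip × sin(dip) = 47.51 × sin(68°) = 44.1 m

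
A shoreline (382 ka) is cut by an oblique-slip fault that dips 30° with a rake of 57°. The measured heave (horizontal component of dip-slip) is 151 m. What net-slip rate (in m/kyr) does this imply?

0.544 m/kyr

dip-slip = heave / cos(dip) = 151 / cos(30°) = 174.4 m
net slip = dip-slip / sin(rake) = 174.4 / sin(57°) = 207.9 m
rate = 207.9 m / 382 ka = 0.000544 m/yr = 0.544 m/kyr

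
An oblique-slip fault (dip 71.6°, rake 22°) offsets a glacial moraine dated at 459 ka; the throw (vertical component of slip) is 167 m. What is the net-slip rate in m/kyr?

1.02 m/kyr

dip-slip = throw / sin(dip) = 167 / sin(71.6°) = 176 m
net slip = dip-slip / sin(rake) = 176 / sin(22°) = 469.8 m
rate = 469.8 m / 459 ka = 0.00102 m/yr = 1.02 m/kyr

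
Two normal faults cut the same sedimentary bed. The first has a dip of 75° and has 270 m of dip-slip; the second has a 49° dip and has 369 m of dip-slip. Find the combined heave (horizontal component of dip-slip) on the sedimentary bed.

heave_A = 270 × cos(75°) = 69.88 m
heave_B = 369 × cos(49°) = 242.1 m
total = 69.88 + 242.1 = 312 m

312 m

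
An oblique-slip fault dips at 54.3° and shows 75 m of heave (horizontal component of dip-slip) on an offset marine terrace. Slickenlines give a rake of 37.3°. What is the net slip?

212 m

dip-slip = heave / cos(dip) = 75 / cos(54.3°) = 128.5 m
net slip = dip-slip / sin(rake) = 128.5 / sin(37.3°) = 212 m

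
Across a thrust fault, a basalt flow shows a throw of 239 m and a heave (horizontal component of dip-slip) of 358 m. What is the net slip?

430 m

net slip = √(throw² + heave²) = √(239² + 358²) = 430 m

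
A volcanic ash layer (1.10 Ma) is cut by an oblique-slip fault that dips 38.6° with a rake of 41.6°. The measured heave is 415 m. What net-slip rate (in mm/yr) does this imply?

0.727 mm/yr

dip-slip = heave / cos(dip) = 415 / cos(38.6°) = 531 m
net slip = dip-slip / sin(rake) = 531 / sin(41.6°) = 799.8 m
rate = 799.8 m / 1.10 Ma = 0.000727 m/yr = 0.727 mm/yr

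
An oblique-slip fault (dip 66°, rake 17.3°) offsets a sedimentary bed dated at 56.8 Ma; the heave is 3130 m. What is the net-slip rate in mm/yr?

dip-slip = heave / cos(dip) = 3130 / cos(66°) = 7695 m
net slip = dip-slip / sin(rake) = 7695 / sin(17.3°) = 25880 m
rate = 25880 m / 56.8 Ma = 0.000456 m/yr = 0.456 mm/yr

0.456 mm/yr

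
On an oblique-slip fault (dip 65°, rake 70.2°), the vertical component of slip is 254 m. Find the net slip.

298 m

dip-slip = throw / sin(dip) = 254 / sin(65°) = 280.3 m
net slip = dip-slip / sin(rake) = 280.3 / sin(70.2°) = 298 m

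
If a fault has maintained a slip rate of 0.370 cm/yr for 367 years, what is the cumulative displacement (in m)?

slip = rate × time = 0.370 cm/yr × 367 years = 1.36 m

1.36 m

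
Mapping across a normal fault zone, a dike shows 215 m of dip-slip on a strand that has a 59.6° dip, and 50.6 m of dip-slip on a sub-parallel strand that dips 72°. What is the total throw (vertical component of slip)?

234 m

throw_A = 215 × sin(59.6°) = 185.4 m
throw_B = 50.6 × sin(72°) = 48.12 m
total = 185.4 + 48.12 = 234 m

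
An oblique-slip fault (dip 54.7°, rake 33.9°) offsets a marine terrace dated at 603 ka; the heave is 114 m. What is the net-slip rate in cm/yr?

0.0587 cm/yr

dip-slip = heave / cos(dip) = 114 / cos(54.7°) = 197.3 m
net slip = dip-slip / sin(rake) = 197.3 / sin(33.9°) = 353.7 m
rate = 353.7 m / 603 ka = 0.000587 m/yr = 0.0587 cm/yr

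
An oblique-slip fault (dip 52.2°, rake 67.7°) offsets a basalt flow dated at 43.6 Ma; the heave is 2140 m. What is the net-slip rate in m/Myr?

86.6 m/Myr

dip-slip = heave / cos(dip) = 2140 / cos(52.2°) = 3492 m
net slip = dip-slip / sin(rake) = 3492 / sin(67.7°) = 3774 m
rate = 3774 m / 43.6 Ma = 0.0000866 m/yr = 86.6 m/Myr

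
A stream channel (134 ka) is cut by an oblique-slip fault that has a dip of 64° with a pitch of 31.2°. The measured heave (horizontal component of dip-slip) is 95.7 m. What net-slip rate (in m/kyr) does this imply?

3.14 m/kyr

dip-slip = heave / cos(dip) = 95.7 / cos(64°) = 218.3 m
net slip = dip-slip / sin(rake) = 218.3 / sin(31.2°) = 421.4 m
rate = 421.4 m / 134 ka = 0.00314 m/yr = 3.14 m/kyr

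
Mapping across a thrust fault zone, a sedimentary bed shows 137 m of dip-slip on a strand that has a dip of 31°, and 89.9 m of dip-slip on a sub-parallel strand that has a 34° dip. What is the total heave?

heave_A = 137 × cos(31°) = 117.4 m
heave_B = 89.9 × cos(34°) = 74.53 m
total = 117.4 + 74.53 = 192 m

192 m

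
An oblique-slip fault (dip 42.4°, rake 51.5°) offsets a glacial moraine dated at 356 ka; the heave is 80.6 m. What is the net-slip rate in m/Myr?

392 m/Myr

dip-slip = heave / cos(dip) = 80.6 / cos(42.4°) = 109.1 m
net slip = dip-slip / sin(rake) = 109.1 / sin(51.5°) = 139.5 m
rate = 139.5 m / 356 ka = 0.000392 m/yr = 392 m/Myr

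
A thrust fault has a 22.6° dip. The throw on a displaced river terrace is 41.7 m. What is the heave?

100 m

heave = throw / tan(dip) = 41.7 / tan(22.6°) = 100 m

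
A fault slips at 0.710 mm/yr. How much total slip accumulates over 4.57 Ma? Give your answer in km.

3.24 km

slip = rate × time = 0.710 mm/yr × 4.57 Ma = 3240 m = 3.24 km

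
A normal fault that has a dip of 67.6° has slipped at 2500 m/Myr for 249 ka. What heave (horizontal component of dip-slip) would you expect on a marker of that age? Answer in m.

237 m

dip-slip = rate × time = 2500 m/Myr × 249 ka = 622.5 m
heave = dip-slip × cos(dip) = 622.5 × cos(67.6°) = 237 m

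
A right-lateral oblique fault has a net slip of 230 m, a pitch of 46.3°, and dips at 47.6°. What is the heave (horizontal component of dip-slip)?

112 m

dip-slip = net slip × sin(rake) = 230 m × sin(46.3°) = 166.3 m
heave = dip-slip × cos(dip) = 166.3 × cos(47.6°) = 112 m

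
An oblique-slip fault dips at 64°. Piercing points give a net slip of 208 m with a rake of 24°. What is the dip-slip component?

84.6 m

dip-slip = net slip × sin(rake) = 208 m × sin(24°) = 84.6 m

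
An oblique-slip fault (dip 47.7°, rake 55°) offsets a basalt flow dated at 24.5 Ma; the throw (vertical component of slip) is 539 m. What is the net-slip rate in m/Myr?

36.3 m/Myr

dip-slip = throw / sin(dip) = 539 / sin(47.7°) = 728.7 m
net slip = dip-slip / sin(rake) = 728.7 / sin(55°) = 889.6 m
rate = 889.6 m / 24.5 Ma = 0.0000363 m/yr = 36.3 m/Myr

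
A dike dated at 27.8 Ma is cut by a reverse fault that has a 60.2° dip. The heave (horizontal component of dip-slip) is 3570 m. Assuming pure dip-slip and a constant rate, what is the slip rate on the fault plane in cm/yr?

0.0258 cm/yr

dip-slip = heave / cos(dip) = 3570 m / cos(60.2°) = 7183 m
rate = 7183 m / 27.8 Ma = 0.000258 m/yr = 0.0258 cm/yr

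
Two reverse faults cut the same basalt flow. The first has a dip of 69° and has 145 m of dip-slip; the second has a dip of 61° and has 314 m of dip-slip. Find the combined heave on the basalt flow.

heave_A = 145 × cos(69°) = 51.96 m
heave_B = 314 × cos(61°) = 152.2 m
total = 51.96 + 152.2 = 204 m

204 m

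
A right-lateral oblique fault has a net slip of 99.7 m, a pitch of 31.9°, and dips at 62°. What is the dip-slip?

52.7 m

dip-slip = net slip × sin(rake) = 99.7 m × sin(31.9°) = 52.7 m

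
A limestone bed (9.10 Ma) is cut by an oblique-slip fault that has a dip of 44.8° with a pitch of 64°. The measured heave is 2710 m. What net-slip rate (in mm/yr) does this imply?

dip-slip = heave / cos(dip) = 2710 / cos(44.8°) = 3819 m
net slip = dip-slip / sin(rake) = 3819 / sin(64°) = 4249 m
rate = 4249 m / 9.10 Ma = 0.000467 m/yr = 0.467 mm/yr

0.467 mm/yr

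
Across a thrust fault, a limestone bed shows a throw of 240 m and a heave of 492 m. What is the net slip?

net slip = √(throw² + heave²) = √(240² + 492²) = 547 m

547 m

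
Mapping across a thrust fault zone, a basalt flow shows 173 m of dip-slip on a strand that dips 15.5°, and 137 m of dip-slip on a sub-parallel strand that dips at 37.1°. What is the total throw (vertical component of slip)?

129 m

throw_A = 173 × sin(15.5°) = 46.23 m
throw_B = 137 × sin(37.1°) = 82.64 m
total = 46.23 + 82.64 = 129 m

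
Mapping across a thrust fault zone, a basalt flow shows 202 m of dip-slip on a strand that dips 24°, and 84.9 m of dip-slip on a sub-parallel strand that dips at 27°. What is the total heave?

260 m

heave_A = 202 × cos(24°) = 184.5 m
heave_B = 84.9 × cos(27°) = 75.65 m
total = 184.5 + 75.65 = 260 m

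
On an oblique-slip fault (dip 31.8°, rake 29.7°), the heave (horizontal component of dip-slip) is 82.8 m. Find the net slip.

197 m

dip-slip = heave / cos(dip) = 82.8 / cos(31.8°) = 97.42 m
net slip = dip-slip / sin(rake) = 97.42 / sin(29.7°) = 197 m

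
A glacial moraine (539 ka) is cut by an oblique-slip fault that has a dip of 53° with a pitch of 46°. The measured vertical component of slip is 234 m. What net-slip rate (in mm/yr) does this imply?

dip-slip = throw / sin(dip) = 234 / sin(53°) = 293 m
net slip = dip-slip / sin(rake) = 293 / sin(46°) = 407.3 m
rate = 407.3 m / 539 ka = 0.000756 m/yr = 0.756 mm/yr

0.756 mm/yr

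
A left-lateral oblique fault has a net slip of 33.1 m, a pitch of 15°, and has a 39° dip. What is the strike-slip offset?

32 m

strike-slip = net slip × cos(rake) = 33.1 m × cos(15°) = 32 m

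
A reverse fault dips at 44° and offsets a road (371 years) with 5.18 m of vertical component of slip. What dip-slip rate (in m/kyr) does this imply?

dip-slip = throw / sin(dip) = 5.18 m / sin(44°) = 7.457 m
rate = 7.457 m / 371 years = 0.0201 m/yr = 20.1 m/kyr

20.1 m/kyr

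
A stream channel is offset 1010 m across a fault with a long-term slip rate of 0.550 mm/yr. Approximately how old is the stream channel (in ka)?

1840 ka

age = offset / rate = 1010 m / (0.550 mm/yr) = 1.84e+06 yr = 1840 ka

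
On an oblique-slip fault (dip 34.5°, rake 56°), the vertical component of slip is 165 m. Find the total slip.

dip-slip = throw / sin(dip) = 165 / sin(34.5°) = 291.3 m
net slip = dip-slip / sin(rake) = 291.3 / sin(56°) = 351 m

351 m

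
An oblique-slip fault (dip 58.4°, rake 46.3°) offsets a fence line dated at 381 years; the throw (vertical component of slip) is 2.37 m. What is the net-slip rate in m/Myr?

dip-slip = throw / sin(dip) = 2.37 / sin(58.4°) = 2.783 m
net slip = dip-slip / sin(rake) = 2.783 / sin(46.3°) = 3.849 m
rate = 3.849 m / 381 years = 0.0101 m/yr = 10100 m/Myr

10100 m/Myr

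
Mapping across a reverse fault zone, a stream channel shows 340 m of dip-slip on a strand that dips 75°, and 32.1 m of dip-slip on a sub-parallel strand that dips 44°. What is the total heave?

heave_A = 340 × cos(75°) = 88 m
heave_B = 32.1 × cos(44°) = 23.09 m
total = 88 + 23.09 = 111 m

111 m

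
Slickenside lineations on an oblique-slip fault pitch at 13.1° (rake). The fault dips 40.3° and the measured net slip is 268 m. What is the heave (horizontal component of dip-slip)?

46.3 m

dip-slip = net slip × sin(rake) = 268 m × sin(13.1°) = 60.74 m
heave = dip-slip × cos(dip) = 60.74 × cos(40.3°) = 46.3 m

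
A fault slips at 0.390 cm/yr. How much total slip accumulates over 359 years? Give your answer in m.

1.40 m

slip = rate × time = 0.390 cm/yr × 359 years = 1.40 m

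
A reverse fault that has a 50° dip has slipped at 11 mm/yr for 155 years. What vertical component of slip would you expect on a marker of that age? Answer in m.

1.31 m

dip-slip = rate × time = 11 mm/yr × 155 years = 1.705 m
throw = dip-slip × sin(dip) = 1.705 × sin(50°) = 1.31 m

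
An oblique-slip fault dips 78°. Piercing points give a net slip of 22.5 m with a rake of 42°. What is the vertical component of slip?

14.7 m

dip-slip = net slip × sin(rake) = 22.5 m × sin(42°) = 15.06 m
throw = dip-slip × sin(dip) = 15.06 × sin(78°) = 14.7 m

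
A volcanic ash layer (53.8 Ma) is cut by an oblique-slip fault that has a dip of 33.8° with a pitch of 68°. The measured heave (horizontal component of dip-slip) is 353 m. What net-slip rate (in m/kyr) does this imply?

0.00852 m/kyr

dip-slip = heave / cos(dip) = 353 / cos(33.8°) = 424.8 m
net slip = dip-slip / sin(rake) = 424.8 / sin(68°) = 458.2 m
rate = 458.2 m / 53.8 Ma = 0.00000852 m/yr = 0.00852 m/kyr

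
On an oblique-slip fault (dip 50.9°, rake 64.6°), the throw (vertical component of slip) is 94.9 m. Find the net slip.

135 m

dip-slip = throw / sin(dip) = 94.9 / sin(50.9°) = 122.3 m
net slip = dip-slip / sin(rake) = 122.3 / sin(64.6°) = 135 m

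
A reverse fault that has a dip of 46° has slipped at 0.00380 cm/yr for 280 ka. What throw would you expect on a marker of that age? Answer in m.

dip-slip = rate × time = 0.00380 cm/yr × 280 ka = 10.64 m
throw = dip-slip × sin(dip) = 10.64 × sin(46°) = 7.65 m

7.65 m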